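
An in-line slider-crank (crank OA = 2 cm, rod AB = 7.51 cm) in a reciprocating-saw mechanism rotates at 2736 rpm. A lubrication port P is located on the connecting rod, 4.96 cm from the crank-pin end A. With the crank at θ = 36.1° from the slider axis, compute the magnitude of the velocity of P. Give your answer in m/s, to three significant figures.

4.17

ω = 286.5 rad/s.  Crank-pin speed |V_A| = rω = 5.7303 m/s, perpendicular to OA.
Rod angle: sinφ = −(r/L) sinθ ⇒ φ = -9.028°; ω_rod = −rω cosθ/√(L²−r²sin²θ) = -62.424 rad/s.
V_P = V_A + ω_rod × AP, with AP = 0.0496 m along the rod.
Components: V_Px = −rω sinθ − a·ω_rod·sinφ = -3.8621 m/s;  V_Py = rω cosθ + a·ω_rod·cosφ = +1.5721 m/s.
|V_P| = √(V_Px² + V_Py²) = 4.1698 m/s.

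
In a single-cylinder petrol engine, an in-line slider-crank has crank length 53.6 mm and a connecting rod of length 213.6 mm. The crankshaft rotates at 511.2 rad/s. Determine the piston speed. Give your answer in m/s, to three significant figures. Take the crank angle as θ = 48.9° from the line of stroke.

24.1

ω = 511.2 rad/s
For an in-line slider-crank, x = r cosθ + √(L² − r² sin²θ), so v = −rω sinθ·[1 + r cosθ/√(L² − r² sin²θ)].
With r = 0.0536 m, L = 0.2136 m, θ = 48.9°: √(L² − r² sin²θ) = 0.20975 m.
v = −0.0536·511.2·0.75356·[1 + 0.0536·0.65738/0.20975] = -24.117 m/s.
|v| = 24.117 m/s.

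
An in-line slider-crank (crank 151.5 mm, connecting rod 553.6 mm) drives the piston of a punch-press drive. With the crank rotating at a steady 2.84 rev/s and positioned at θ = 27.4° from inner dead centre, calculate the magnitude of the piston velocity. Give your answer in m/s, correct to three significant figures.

ω = 2π·2.84 = 17.84 rad/s
For an in-line slider-crank, x = r cosθ + √(L² − r² sin²θ), so v = −rω sinθ·[1 + r cosθ/√(L² − r² sin²θ)].
With r = 0.1515 m, L = 0.5536 m, θ = 27.4°: √(L² − r² sin²θ) = 0.54919 m.
v = −0.1515·17.84·0.46020·[1 + 0.1515·0.88782/0.54919] = -1.5488 m/s.
|v| = 1.5488 m/s.

1.55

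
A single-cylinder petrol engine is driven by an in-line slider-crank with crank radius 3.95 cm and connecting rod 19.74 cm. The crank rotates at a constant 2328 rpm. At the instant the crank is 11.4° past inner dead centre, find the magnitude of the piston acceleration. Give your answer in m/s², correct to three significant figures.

2740

ω = 2π·2328/60 = 243.8 rad/s
x(θ) = r cosθ + √(L² − r² sin²θ); with ω constant, a = ω²·d²x/dθ².
d²x/dθ² = −r cosθ − r²(cos2θ)/√u − r⁴ sin²2θ/(4u^{3/2}),  u = L² − r² sin²θ = 0.0389058 m².
Substituting r = 0.0395 m, L = 0.1974 m, θ = 11.4°: d²x/dθ² = -0.046025 m.
a = ω²·d²x/dθ² = (243.8)²·(-0.046025) = -2735.4 m/s²;  |a| = 2735.4 m/s².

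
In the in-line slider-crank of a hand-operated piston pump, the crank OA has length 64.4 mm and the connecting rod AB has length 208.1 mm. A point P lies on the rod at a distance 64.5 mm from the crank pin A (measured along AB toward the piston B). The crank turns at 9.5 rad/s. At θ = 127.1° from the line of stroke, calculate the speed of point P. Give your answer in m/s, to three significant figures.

ω = 9.5 rad/s.  Crank-pin speed |V_A| = rω = 0.6118 m/s, perpendicular to OA.
Rod angle: sinφ = −(r/L) sinθ ⇒ φ = -14.290°; ω_rod = −rω cosθ/√(L²−r²sin²θ) = +1.83 rad/s.
V_P = V_A + ω_rod × AP, with AP = 0.0645 m along the rod.
Components: V_Px = −rω sinθ − a·ω_rod·sinφ = -0.45883 m/s;  V_Py = rω cosθ + a·ω_rod·cosφ = -0.25466 m/s.
|V_P| = √(V_Px² + V_Py²) = 0.52476 m/s.

0.525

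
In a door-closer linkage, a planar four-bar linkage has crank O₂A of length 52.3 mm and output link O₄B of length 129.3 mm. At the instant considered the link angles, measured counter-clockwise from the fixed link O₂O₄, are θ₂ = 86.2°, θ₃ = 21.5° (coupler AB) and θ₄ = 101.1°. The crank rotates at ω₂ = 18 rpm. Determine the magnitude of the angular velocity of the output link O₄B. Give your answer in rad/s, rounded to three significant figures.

ω₂ = 1.885 rad/s (from 18 rpm).
Differentiating the loop-closure r₂e^{iθ₂}+r₃e^{iθ₃}=r₁+r₄e^{iθ₄} gives r₂ω₂e^{iθ₂}+r₃ω₃e^{iθ₃}=r₄ω₄e^{iθ₄}.
Eliminating the other unknown: ω₄ = r₂ω₂ sin(θ₂−θ₃) / [r₄ sin(θ₄−θ₃)].
Numerator sine = +0.90408; denominator sine = +0.98357.
Result = 0.0523·1.885·(+0.90408) / (0.1293·(+0.98357)) = +0.70082 rad/s; magnitude 0.70082 rad/s.

0.701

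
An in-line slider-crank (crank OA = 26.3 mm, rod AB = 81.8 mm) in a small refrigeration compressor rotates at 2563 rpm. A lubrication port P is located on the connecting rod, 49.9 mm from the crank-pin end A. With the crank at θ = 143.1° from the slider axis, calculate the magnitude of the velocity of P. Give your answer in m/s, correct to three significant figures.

4.19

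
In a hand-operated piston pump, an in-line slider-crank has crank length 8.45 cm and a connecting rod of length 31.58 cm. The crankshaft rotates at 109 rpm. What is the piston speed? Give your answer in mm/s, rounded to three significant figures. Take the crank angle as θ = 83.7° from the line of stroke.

ω = 2π·109/60 = 11.41 rad/s
For an in-line slider-crank, x = r cosθ + √(L² − r² sin²θ), so v = −rω sinθ·[1 + r cosθ/√(L² − r² sin²θ)].
With r = 0.0845 m, L = 0.3158 m, θ = 83.7°: √(L² − r² sin²θ) = 0.30443 m.
v = −0.0845·11.41·0.99396·[1 + 0.0845·0.10973/0.30443] = -0.9879 m/s.
|v| = 0.9879 m/s = 987.9 mm/s.

988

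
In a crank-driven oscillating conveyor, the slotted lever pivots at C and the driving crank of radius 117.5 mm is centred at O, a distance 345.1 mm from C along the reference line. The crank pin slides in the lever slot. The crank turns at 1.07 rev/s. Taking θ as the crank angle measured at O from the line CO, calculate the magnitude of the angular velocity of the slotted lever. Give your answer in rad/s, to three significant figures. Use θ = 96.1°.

0.514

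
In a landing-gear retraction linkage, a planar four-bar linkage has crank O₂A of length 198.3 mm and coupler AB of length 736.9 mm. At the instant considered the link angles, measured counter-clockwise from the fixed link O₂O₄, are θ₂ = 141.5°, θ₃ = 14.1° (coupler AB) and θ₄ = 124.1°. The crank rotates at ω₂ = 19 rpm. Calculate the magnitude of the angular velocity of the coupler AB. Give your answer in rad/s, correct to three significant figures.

ω₂ = 1.99 rad/s (from 19 rpm).
Differentiating the loop-closure r₂e^{iθ₂}+r₃e^{iθ₃}=r₁+r₄e^{iθ₄} gives r₂ω₂e^{iθ₂}+r₃ω₃e^{iθ₃}=r₄ω₄e^{iθ₄}.
Eliminating the other unknown: ω₃ = r₂ω₂ sin(θ₄−θ₂) / [r₃ sin(θ₃−θ₄)].
Numerator sine = -0.29904; denominator sine = -0.93969.
Result = 0.1983·1.99·(-0.29904) / (0.7369·(-0.93969)) = +0.17039 rad/s; magnitude 0.17039 rad/s.

0.170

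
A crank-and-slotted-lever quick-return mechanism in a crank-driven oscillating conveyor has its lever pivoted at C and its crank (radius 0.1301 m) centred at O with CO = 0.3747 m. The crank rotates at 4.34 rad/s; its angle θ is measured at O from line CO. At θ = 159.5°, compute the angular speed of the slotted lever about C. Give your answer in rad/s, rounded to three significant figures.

ω = 4.34 rad/s
Crank pin A relative to C: A = (d + r cosθ, r sinθ); lever angle φ = atan2(r sinθ, d + r cosθ).
Differentiating tanφ: φ̇ = rω(d cosθ + r)/(d² + r² + 2dr cosθ).
d² + r² + 2dr cosθ = |CA|² = 0.0660034 m²;  d cosθ + r = -0.22087 m.
|ω_lever| = |0.1301·4.34·-0.22087| / 0.0660034 = 1.8895 rad/s.

1.89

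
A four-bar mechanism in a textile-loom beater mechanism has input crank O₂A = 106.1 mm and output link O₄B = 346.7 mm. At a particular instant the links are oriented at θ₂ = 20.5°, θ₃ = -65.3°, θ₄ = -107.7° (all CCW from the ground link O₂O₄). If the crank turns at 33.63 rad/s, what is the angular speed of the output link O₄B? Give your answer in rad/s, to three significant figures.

15.2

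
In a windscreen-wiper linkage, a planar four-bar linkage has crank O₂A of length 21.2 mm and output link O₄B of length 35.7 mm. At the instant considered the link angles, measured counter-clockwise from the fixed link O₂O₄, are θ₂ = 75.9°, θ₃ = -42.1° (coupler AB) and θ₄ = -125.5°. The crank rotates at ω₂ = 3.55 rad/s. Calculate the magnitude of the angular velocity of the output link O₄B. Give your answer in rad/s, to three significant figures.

ω₂ = 3.55 rad/s
Differentiating the loop-closure r₂e^{iθ₂}+r₃e^{iθ₃}=r₁+r₄e^{iθ₄} gives r₂ω₂e^{iθ₂}+r₃ω₃e^{iθ₃}=r₄ω₄e^{iθ₄}.
Eliminating the other unknown: ω₄ = r₂ω₂ sin(θ₂−θ₃) / [r₄ sin(θ₄−θ₃)].
Numerator sine = +0.88295; denominator sine = -0.99337.
Result = 0.0212·3.55·(+0.88295) / (0.0357·(-0.99337)) = -1.8738 rad/s; magnitude 1.8738 rad/s.

1.87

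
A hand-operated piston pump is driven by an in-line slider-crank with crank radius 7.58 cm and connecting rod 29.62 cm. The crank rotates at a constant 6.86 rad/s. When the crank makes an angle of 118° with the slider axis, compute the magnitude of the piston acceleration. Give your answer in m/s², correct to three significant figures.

2.19

ω = 6.86 rad/s
x(θ) = r cosθ + √(L² − r² sin²θ); with ω constant, a = ω²·d²x/dθ².
d²x/dθ² = −r cosθ − r²(cos2θ)/√u − r⁴ sin²2θ/(4u^{3/2}),  u = L² − r² sin²θ = 0.0832552 m².
Substituting r = 0.0758 m, L = 0.2962 m, θ = 118°: d²x/dθ² = +0.046485 m.
a = ω²·d²x/dθ² = (6.86)²·(+0.046485) = +2.1876 m/s²;  |a| = 2.1876 m/s².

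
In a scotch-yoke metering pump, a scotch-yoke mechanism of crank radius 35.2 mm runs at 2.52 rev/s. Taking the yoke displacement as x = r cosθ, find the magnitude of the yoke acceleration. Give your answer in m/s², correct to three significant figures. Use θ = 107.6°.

2.67

ω = 15.83 rad/s (from 2.52 rev/s).
x = r cosθ ⇒ ẍ = −rω² cosθ (ω constant).
|a| = rω²|cosθ| = 0.0352·(15.83)²·|cos 107.6°| = 2.6683 m/s².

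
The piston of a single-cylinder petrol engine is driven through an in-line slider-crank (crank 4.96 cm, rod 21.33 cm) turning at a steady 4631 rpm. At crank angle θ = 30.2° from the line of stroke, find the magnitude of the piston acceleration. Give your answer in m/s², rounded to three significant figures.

ω = 2π·4631/60 = 485 rad/s
x(θ) = r cosθ + √(L² − r² sin²θ); with ω constant, a = ω²·d²x/dθ².
d²x/dθ² = −r cosθ − r²(cos2θ)/√u − r⁴ sin²2θ/(4u^{3/2}),  u = L² − r² sin²θ = 0.0448744 m².
Substituting r = 0.0496 m, L = 0.2133 m, θ = 30.2°: d²x/dθ² = -0.048725 m.
a = ω²·d²x/dθ² = (485)²·(-0.048725) = -11459 m/s²;  |a| = 11459 m/s².

11500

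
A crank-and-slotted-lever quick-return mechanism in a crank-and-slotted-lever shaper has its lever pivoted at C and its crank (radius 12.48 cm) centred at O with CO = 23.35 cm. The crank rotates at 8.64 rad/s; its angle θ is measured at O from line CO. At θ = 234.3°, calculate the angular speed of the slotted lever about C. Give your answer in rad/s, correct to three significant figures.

ω = 8.64 rad/s
Crank pin A relative to C: A = (d + r cosθ, r sinθ); lever angle φ = atan2(r sinθ, d + r cosθ).
Differentiating tanφ: φ̇ = rω(d cosθ + r)/(d² + r² + 2dr cosθ).
d² + r² + 2dr cosθ = |CA|² = 0.0360876 m²;  d cosθ + r = -0.011457 m.
|ω_lever| = |0.1248·8.64·-0.011457| / 0.0360876 = 0.34232 rad/s.

0.342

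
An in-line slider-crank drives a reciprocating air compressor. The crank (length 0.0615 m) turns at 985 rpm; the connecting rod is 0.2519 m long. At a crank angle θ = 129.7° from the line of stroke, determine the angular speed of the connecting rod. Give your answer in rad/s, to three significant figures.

ω = 103.1 rad/s (converted from 985 rpm).
The rod makes angle φ with the slider axis where L sinφ = r sinθ; differentiating, L cosφ·φ̇ = r ω cosθ.
L cosφ = √(L² − r² sin²θ) = 0.24742 m.
|ω_rod| = r ω |cosθ| / √(L² − r² sin²θ) = 0.0615·103.1·0.63877/0.24742 = 16.378 rad/s.

16.4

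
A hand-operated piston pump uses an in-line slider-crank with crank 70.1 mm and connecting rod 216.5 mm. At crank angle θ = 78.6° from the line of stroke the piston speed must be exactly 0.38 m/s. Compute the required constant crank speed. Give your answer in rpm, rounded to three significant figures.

49.5

For an in-line slider-crank, |v_piston| = rω|sinθ|·[1 + r cosθ/√(L² − r² sin²θ)].
With r = 0.0701 m, L = 0.2165 m, θ = 78.6°: the bracketed kinematic factor |dx/dθ| = 0.073355 m.
ω = v/|dx/dθ| = 0.38/0.073355 = 5.1803 rad/s.
N = 60ω/(2π) = 49.468 rpm.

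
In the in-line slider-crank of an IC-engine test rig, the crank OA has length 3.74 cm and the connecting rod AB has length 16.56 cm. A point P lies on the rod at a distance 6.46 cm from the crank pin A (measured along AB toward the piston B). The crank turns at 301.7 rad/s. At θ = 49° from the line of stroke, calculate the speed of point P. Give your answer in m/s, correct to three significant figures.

10.1

ω = 301.7 rad/s.  Crank-pin speed |V_A| = rω = 11.284 m/s, perpendicular to OA.
Rod angle: sinφ = −(r/L) sinθ ⇒ φ = -9.814°; ω_rod = −rω cosθ/√(L²−r²sin²θ) = -45.366 rad/s.
V_P = V_A + ω_rod × AP, with AP = 0.0646 m along the rod.
Components: V_Px = −rω sinθ − a·ω_rod·sinφ = -9.0153 m/s;  V_Py = rω cosθ + a·ω_rod·cosφ = +4.5149 m/s.
|V_P| = √(V_Px² + V_Py²) = 10.083 m/s.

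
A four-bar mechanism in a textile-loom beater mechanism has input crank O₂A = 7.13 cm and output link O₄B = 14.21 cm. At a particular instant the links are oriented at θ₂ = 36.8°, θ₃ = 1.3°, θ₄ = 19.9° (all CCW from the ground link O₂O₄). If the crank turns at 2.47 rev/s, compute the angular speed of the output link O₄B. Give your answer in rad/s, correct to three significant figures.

ω₂ = 15.52 rad/s (from 2.47 rev/s).
Differentiating the loop-closure r₂e^{iθ₂}+r₃e^{iθ₃}=r₁+r₄e^{iθ₄} gives r₂ω₂e^{iθ₂}+r₃ω₃e^{iθ₃}=r₄ω₄e^{iθ₄}.
Eliminating the other unknown: ω₄ = r₂ω₂ sin(θ₂−θ₃) / [r₄ sin(θ₄−θ₃)].
Numerator sine = +0.58070; denominator sine = +0.31896.
Result = 0.0713·15.52·(+0.58070) / (0.1421·(+0.31896)) = +14.177 rad/s; magnitude 14.177 rad/s.

14.2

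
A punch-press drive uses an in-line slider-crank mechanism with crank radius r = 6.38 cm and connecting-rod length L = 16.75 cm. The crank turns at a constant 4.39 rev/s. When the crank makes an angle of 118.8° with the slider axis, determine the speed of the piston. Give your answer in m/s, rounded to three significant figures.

1.24

ω = 2π·4.39 = 27.58 rad/s
For an in-line slider-crank, x = r cosθ + √(L² − r² sin²θ), so v = −rω sinθ·[1 + r cosθ/√(L² − r² sin²θ)].
With r = 0.0638 m, L = 0.1675 m, θ = 118.8°: √(L² − r² sin²θ) = 0.15789 m.
v = −0.0638·27.58·0.87631·[1 + 0.0638·-0.48175/0.15789] = -1.2419 m/s.
|v| = 1.2419 m/s.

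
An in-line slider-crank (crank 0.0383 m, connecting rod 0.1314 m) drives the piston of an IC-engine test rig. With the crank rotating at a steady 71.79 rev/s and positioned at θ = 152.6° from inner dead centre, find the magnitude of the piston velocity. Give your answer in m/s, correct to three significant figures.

5.87

ω = 2π·71.8 = 451.1 rad/s
For an in-line slider-crank, x = r cosθ + √(L² − r² sin²θ), so v = −rω sinθ·[1 + r cosθ/√(L² − r² sin²θ)].
With r = 0.0383 m, L = 0.1314 m, θ = 152.6°: √(L² − r² sin²θ) = 0.13021 m.
v = −0.0383·451.1·0.46020·[1 + 0.0383·-0.88782/0.13021] = -5.8743 m/s.
|v| = 5.8743 m/s.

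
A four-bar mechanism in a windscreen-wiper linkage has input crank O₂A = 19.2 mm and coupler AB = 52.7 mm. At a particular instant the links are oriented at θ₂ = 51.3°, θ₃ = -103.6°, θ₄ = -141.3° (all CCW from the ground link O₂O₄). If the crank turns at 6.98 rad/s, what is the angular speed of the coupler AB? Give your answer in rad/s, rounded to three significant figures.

ω₂ = 6.98 rad/s
Differentiating the loop-closure r₂e^{iθ₂}+r₃e^{iθ₃}=r₁+r₄e^{iθ₄} gives r₂ω₂e^{iθ₂}+r₃ω₃e^{iθ₃}=r₄ω₄e^{iθ₄}.
Eliminating the other unknown: ω₃ = r₂ω₂ sin(θ₄−θ₂) / [r₃ sin(θ₃−θ₄)].
Numerator sine = +0.21814; denominator sine = +0.61153.
Result = 0.0192·6.98·(+0.21814) / (0.0527·(+0.61153)) = +0.90714 rad/s; magnitude 0.90714 rad/s.

0.907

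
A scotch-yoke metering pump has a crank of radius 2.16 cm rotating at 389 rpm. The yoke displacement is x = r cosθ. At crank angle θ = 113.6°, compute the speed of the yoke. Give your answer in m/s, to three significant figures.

0.806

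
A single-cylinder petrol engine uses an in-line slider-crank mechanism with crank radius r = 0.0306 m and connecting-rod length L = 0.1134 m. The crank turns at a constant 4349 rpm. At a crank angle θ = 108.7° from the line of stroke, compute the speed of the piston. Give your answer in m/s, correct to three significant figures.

12.0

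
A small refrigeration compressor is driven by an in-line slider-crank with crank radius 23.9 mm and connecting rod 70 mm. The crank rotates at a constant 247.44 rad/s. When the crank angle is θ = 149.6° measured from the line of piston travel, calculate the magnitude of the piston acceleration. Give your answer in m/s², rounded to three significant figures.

ω = 247.4 rad/s
x(θ) = r cosθ + √(L² − r² sin²θ); with ω constant, a = ω²·d²x/dθ².
d²x/dθ² = −r cosθ − r²(cos2θ)/√u − r⁴ sin²2θ/(4u^{3/2}),  u = L² − r² sin²θ = 0.00475373 m².
Substituting r = 0.0239 m, L = 0.07 m, θ = 149.6°: d²x/dθ² = +0.016383 m.
a = ω²·d²x/dθ² = (247.4)²·(+0.016383) = +1003.1 m/s²;  |a| = 1003.1 m/s².

1000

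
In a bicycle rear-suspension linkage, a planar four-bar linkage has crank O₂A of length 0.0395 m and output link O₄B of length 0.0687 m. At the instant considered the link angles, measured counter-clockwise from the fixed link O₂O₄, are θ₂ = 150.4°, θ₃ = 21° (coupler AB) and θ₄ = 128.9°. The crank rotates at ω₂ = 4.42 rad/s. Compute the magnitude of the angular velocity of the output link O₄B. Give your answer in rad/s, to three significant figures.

ω₂ = 4.42 rad/s
Differentiating the loop-closure r₂e^{iθ₂}+r₃e^{iθ₃}=r₁+r₄e^{iθ₄} gives r₂ω₂e^{iθ₂}+r₃ω₃e^{iθ₃}=r₄ω₄e^{iθ₄}.
Eliminating the other unknown: ω₄ = r₂ω₂ sin(θ₂−θ₃) / [r₄ sin(θ₄−θ₃)].
Numerator sine = +0.77273; denominator sine = +0.95159.
Result = 0.0395·4.42·(+0.77273) / (0.0687·(+0.95159)) = +2.0637 rad/s; magnitude 2.0637 rad/s.

2.06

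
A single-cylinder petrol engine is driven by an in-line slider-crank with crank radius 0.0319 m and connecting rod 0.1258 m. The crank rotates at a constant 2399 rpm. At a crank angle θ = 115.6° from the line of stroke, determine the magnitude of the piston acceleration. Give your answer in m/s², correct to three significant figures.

ω = 2π·2399/60 = 251.2 rad/s
x(θ) = r cosθ + √(L² − r² sin²θ); with ω constant, a = ω²·d²x/dθ².
d²x/dθ² = −r cosθ − r²(cos2θ)/√u − r⁴ sin²2θ/(4u^{3/2}),  u = L² − r² sin²θ = 0.014998 m².
Substituting r = 0.0319 m, L = 0.1258 m, θ = 115.6°: d²x/dθ² = +0.018905 m.
a = ω²·d²x/dθ² = (251.2)²·(+0.018905) = +1193.1 m/s²;  |a| = 1193.1 m/s².

1190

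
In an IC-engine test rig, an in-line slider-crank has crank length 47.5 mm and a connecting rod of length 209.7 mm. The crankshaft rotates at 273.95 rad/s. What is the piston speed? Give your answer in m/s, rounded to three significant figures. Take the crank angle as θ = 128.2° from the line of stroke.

8.77

ω = 273.9 rad/s
For an in-line slider-crank, x = r cosθ + √(L² − r² sin²θ), so v = −rω sinθ·[1 + r cosθ/√(L² − r² sin²θ)].
With r = 0.0475 m, L = 0.2097 m, θ = 128.2°: √(L² − r² sin²θ) = 0.20635 m.
v = −0.0475·273.9·0.78586·[1 + 0.0475·-0.61841/0.20635] = -8.7704 m/s.
|v| = 8.7704 m/s.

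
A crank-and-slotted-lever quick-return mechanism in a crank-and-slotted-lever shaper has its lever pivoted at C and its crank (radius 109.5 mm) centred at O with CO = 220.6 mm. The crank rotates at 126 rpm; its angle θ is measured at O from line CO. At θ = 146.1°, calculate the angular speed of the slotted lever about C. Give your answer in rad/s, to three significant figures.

ω = 13.19 rad/s (from 126 rpm).
Crank pin A relative to C: A = (d + r cosθ, r sinθ); lever angle φ = atan2(r sinθ, d + r cosθ).
Differentiating tanφ: φ̇ = rω(d cosθ + r)/(d² + r² + 2dr cosθ).
d² + r² + 2dr cosθ = |CA|² = 0.0205556 m²;  d cosθ + r = -0.073601 m.
|ω_lever| = |0.1095·13.19·-0.073601| / 0.0205556 = 5.1733 rad/s.

5.17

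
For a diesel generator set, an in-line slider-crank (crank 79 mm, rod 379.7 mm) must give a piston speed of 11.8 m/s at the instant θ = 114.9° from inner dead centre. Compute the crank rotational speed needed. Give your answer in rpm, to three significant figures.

For an in-line slider-crank, |v_piston| = rω|sinθ|·[1 + r cosθ/√(L² − r² sin²θ)].
With r = 0.079 m, L = 0.3797 m, θ = 114.9°: the bracketed kinematic factor |dx/dθ| = 0.065264 m.
ω = v/|dx/dθ| = 11.8/0.065264 = 180.8 rad/s.
N = 60ω/(2π) = 1726.5 rpm.

1730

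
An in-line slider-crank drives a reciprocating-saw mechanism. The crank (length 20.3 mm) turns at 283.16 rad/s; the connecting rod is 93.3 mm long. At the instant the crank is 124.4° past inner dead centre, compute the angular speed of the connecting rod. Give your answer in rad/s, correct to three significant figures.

35.4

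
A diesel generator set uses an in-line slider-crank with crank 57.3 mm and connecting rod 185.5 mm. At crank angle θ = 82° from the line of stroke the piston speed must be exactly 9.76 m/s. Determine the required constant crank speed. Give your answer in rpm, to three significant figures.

1570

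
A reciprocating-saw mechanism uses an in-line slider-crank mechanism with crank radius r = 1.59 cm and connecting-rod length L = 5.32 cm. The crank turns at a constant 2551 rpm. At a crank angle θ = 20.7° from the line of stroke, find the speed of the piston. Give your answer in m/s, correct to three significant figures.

ω = 2π·2551/60 = 267.1 rad/s
For an in-line slider-crank, x = r cosθ + √(L² − r² sin²θ), so v = −rω sinθ·[1 + r cosθ/√(L² − r² sin²θ)].
With r = 0.0159 m, L = 0.0532 m, θ = 20.7°: √(L² − r² sin²θ) = 0.052902 m.
v = −0.0159·267.1·0.35347·[1 + 0.0159·0.93544/0.052902] = -1.9235 m/s.
|v| = 1.9235 m/s.

1.92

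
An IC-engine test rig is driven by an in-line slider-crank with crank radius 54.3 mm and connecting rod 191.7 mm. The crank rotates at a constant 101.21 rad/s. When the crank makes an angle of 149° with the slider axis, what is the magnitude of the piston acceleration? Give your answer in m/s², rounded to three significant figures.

ω = 101.2 rad/s
x(θ) = r cosθ + √(L² − r² sin²θ); with ω constant, a = ω²·d²x/dθ².
d²x/dθ² = −r cosθ − r²(cos2θ)/√u − r⁴ sin²2θ/(4u^{3/2}),  u = L² − r² sin²θ = 0.0359668 m².
Substituting r = 0.0543 m, L = 0.1917 m, θ = 149°: d²x/dθ² = +0.038997 m.
a = ω²·d²x/dθ² = (101.2)²·(+0.038997) = +399.46 m/s²;  |a| = 399.46 m/s².

399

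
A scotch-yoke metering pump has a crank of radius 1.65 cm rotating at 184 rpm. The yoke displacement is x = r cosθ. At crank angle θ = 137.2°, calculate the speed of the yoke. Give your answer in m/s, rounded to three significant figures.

0.216

ω = 19.27 rad/s (from 184 rpm).
x = r cosθ ⇒ ẋ = −rω sinθ.
|v| = rω|sinθ| = 0.0165·19.27·|sin 137.2°| = 0.21601 m/s.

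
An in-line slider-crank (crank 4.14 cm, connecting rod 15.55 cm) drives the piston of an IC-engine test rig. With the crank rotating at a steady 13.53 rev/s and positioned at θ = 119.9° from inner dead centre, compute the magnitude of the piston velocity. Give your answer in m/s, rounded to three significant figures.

ω = 2π·13.5 = 85.01 rad/s
For an in-line slider-crank, x = r cosθ + √(L² − r² sin²θ), so v = −rω sinθ·[1 + r cosθ/√(L² − r² sin²θ)].
With r = 0.0414 m, L = 0.1555 m, θ = 119.9°: √(L² − r² sin²θ) = 0.1513 m.
v = −0.0414·85.01·0.86690·[1 + 0.0414·-0.49849/0.1513] = -2.6349 m/s.
|v| = 2.6349 m/s.

2.63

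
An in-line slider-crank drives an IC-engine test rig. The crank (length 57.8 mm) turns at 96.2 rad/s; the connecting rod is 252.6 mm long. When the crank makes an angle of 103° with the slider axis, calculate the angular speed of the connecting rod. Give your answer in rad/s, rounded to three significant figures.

ω = 96.2 rad/s
The rod makes angle φ with the slider axis where L sinφ = r sinθ; differentiating, L cosφ·φ̇ = r ω cosθ.
L cosφ = √(L² − r² sin²θ) = 0.24624 m.
|ω_rod| = r ω |cosθ| / √(L² − r² sin²θ) = 0.0578·96.2·0.22495/0.24624 = 5.0796 rad/s.

5.08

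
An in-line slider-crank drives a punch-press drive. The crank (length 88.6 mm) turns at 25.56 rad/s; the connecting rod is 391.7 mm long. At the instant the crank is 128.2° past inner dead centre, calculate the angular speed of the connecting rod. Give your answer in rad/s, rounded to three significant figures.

ω = 25.56 rad/s
The rod makes angle φ with the slider axis where L sinφ = r sinθ; differentiating, L cosφ·φ̇ = r ω cosθ.
L cosφ = √(L² − r² sin²θ) = 0.38546 m.
|ω_rod| = r ω |cosθ| / √(L² − r² sin²θ) = 0.0886·25.56·0.61841/0.38546 = 3.6332 rad/s.

3.63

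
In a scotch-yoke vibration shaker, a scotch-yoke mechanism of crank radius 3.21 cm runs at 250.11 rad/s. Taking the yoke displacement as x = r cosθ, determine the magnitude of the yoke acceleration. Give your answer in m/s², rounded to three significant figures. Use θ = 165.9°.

1950

ω = 250.1 rad/s
x = r cosθ ⇒ ẍ = −rω² cosθ (ω constant).
|a| = rω²|cosθ| = 0.0321·(250.1)²·|cos 165.9°| = 1947.5 m/s².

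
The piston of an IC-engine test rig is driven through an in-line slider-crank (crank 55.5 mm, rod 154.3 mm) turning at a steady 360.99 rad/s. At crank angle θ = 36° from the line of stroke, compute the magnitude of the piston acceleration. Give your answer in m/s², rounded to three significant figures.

6760

ω = 361 rad/s
x(θ) = r cosθ + √(L² − r² sin²θ); with ω constant, a = ω²·d²x/dθ².
d²x/dθ² = −r cosθ − r²(cos2θ)/√u − r⁴ sin²2θ/(4u^{3/2}),  u = L² − r² sin²θ = 0.0227443 m².
Substituting r = 0.0555 m, L = 0.1543 m, θ = 36°: d²x/dθ² = -0.051837 m.
a = ω²·d²x/dθ² = (361)²·(-0.051837) = -6755.1 m/s²;  |a| = 6755.1 m/s².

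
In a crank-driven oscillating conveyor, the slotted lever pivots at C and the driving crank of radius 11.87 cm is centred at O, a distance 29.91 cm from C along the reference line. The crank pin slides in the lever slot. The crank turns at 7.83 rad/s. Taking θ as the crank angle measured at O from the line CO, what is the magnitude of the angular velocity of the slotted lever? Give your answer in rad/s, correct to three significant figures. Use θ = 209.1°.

3.19

ω = 7.83 rad/s
Crank pin A relative to C: A = (d + r cosθ, r sinθ); lever angle φ = atan2(r sinθ, d + r cosθ).
Differentiating tanφ: φ̇ = rω(d cosθ + r)/(d² + r² + 2dr cosθ).
d² + r² + 2dr cosθ = |CA|² = 0.0415071 m²;  d cosθ + r = -0.14265 m.
|ω_lever| = |0.1187·7.83·-0.14265| / 0.0415071 = 3.1941 rad/s.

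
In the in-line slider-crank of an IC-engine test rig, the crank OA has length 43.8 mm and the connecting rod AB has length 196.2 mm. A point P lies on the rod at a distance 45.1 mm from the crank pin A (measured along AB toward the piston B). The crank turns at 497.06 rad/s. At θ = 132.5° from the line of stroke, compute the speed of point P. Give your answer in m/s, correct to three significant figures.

19.2

ω = 497.1 rad/s.  Crank-pin speed |V_A| = rω = 21.771 m/s, perpendicular to OA.
Rod angle: sinφ = −(r/L) sinθ ⇒ φ = -9.473°; ω_rod = −rω cosθ/√(L²−r²sin²θ) = +76.003 rad/s.
V_P = V_A + ω_rod × AP, with AP = 0.0451 m along the rod.
Components: V_Px = −rω sinθ − a·ω_rod·sinφ = -15.487 m/s;  V_Py = rω cosθ + a·ω_rod·cosφ = -11.327 m/s.
|V_P| = √(V_Px² + V_Py²) = 19.188 m/s.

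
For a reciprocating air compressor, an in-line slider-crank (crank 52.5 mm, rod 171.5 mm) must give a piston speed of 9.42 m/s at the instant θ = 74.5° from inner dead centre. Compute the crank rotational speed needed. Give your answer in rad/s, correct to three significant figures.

172

For an in-line slider-crank, |v_piston| = rω|sinθ|·[1 + r cosθ/√(L² − r² sin²θ)].
With r = 0.0525 m, L = 0.1715 m, θ = 74.5°: the bracketed kinematic factor |dx/dθ| = 0.054922 m.
ω = v/|dx/dθ| = 9.42/0.054922 = 171.52 rad/s.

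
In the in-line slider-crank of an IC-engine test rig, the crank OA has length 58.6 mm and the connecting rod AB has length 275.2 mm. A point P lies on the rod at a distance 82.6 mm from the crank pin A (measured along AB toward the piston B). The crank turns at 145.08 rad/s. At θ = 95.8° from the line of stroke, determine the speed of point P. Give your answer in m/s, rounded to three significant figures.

8.42

ω = 145.1 rad/s.  Crank-pin speed |V_A| = rω = 8.5017 m/s, perpendicular to OA.
Rod angle: sinφ = −(r/L) sinθ ⇒ φ = -12.231°; ω_rod = −rω cosθ/√(L²−r²sin²θ) = +3.1944 rad/s.
V_P = V_A + ω_rod × AP, with AP = 0.0826 m along the rod.
Components: V_Px = −rω sinθ − a·ω_rod·sinφ = -8.4023 m/s;  V_Py = rω cosθ + a·ω_rod·cosφ = -0.60128 m/s.
|V_P| = √(V_Px² + V_Py²) = 8.4238 m/s.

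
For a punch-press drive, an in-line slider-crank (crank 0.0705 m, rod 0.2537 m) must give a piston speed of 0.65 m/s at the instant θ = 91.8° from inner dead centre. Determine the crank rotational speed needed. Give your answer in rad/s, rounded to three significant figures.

9.31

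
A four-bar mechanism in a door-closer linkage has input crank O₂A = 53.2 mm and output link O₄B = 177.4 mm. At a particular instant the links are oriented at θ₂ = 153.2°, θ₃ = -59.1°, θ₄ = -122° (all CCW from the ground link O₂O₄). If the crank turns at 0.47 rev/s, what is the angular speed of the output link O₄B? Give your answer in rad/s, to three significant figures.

0.532

ω₂ = 2.953 rad/s (from 0.47 rev/s).
Differentiating the loop-closure r₂e^{iθ₂}+r₃e^{iθ₃}=r₁+r₄e^{iθ₄} gives r₂ω₂e^{iθ₂}+r₃ω₃e^{iθ₃}=r₄ω₄e^{iθ₄}.
Eliminating the other unknown: ω₄ = r₂ω₂ sin(θ₂−θ₃) / [r₄ sin(θ₄−θ₃)].
Numerator sine = -0.53435; denominator sine = -0.89021.
Result = 0.0532·2.953·(-0.53435) / (0.1774·(-0.89021)) = +0.53158 rad/s; magnitude 0.53158 rad/s.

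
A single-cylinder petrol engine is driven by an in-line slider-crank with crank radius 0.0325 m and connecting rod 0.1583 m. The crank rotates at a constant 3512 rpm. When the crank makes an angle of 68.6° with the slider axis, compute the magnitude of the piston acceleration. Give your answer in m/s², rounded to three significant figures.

ω = 2π·3512/60 = 367.8 rad/s
x(θ) = r cosθ + √(L² − r² sin²θ); with ω constant, a = ω²·d²x/dθ².
d²x/dθ² = −r cosθ − r²(cos2θ)/√u − r⁴ sin²2θ/(4u^{3/2}),  u = L² − r² sin²θ = 0.0241433 m².
Substituting r = 0.0325 m, L = 0.1583 m, θ = 68.6°: d²x/dθ² = -0.0069051 m.
a = ω²·d²x/dθ² = (367.8)²·(-0.0069051) = -933.97 m/s²;  |a| = 933.97 m/s².

934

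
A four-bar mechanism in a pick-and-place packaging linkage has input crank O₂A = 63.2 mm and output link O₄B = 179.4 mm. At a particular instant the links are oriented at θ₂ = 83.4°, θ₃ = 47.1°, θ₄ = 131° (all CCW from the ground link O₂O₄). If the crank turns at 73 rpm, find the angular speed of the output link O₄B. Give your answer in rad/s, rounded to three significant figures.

1.60

ω₂ = 7.645 rad/s (from 73 rpm).
Differentiating the loop-closure r₂e^{iθ₂}+r₃e^{iθ₃}=r₁+r₄e^{iθ₄} gives r₂ω₂e^{iθ₂}+r₃ω₃e^{iθ₃}=r₄ω₄e^{iθ₄}.
Eliminating the other unknown: ω₄ = r₂ω₂ sin(θ₂−θ₃) / [r₄ sin(θ₄−θ₃)].
Numerator sine = +0.59201; denominator sine = +0.99434.
Result = 0.0632·7.645·(+0.59201) / (0.1794·(+0.99434)) = +1.6034 rad/s; magnitude 1.6034 rad/s.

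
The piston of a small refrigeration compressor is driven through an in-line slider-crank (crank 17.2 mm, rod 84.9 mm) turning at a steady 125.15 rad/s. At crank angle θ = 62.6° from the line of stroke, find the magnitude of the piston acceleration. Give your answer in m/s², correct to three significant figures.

92.4

ω = 125.2 rad/s
x(θ) = r cosθ + √(L² − r² sin²θ); with ω constant, a = ω²·d²x/dθ².
d²x/dθ² = −r cosθ − r²(cos2θ)/√u − r⁴ sin²2θ/(4u^{3/2}),  u = L² − r² sin²θ = 0.00697482 m².
Substituting r = 0.0172 m, L = 0.0849 m, θ = 62.6°: d²x/dθ² = -0.0058986 m.
a = ω²·d²x/dθ² = (125.2)²·(-0.0058986) = -92.387 m/s²;  |a| = 92.387 m/s².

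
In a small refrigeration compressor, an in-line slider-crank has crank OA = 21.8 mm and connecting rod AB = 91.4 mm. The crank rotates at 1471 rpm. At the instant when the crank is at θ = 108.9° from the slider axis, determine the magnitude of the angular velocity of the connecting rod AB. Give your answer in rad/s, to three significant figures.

12.2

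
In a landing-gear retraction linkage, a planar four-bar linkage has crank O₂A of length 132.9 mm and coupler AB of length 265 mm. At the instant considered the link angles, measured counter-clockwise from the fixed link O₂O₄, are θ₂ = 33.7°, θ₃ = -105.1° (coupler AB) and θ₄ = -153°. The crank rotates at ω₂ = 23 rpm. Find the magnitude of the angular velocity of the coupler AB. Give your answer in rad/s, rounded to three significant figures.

ω₂ = 2.409 rad/s (from 23 rpm).
Differentiating the loop-closure r₂e^{iθ₂}+r₃e^{iθ₃}=r₁+r₄e^{iθ₄} gives r₂ω₂e^{iθ₂}+r₃ω₃e^{iθ₃}=r₄ω₄e^{iθ₄}.
Eliminating the other unknown: ω₃ = r₂ω₂ sin(θ₄−θ₂) / [r₃ sin(θ₃−θ₄)].
Numerator sine = +0.11667; denominator sine = +0.74198.
Result = 0.1329·2.409·(+0.11667) / (0.265·(+0.74198)) = +0.18994 rad/s; magnitude 0.18994 rad/s.

0.190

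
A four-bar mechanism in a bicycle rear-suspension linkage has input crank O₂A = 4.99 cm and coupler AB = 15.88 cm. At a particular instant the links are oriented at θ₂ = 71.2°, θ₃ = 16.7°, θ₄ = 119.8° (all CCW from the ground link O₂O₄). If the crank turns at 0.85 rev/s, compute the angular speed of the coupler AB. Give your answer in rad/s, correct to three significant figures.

1.29

ω₂ = 5.341 rad/s (from 0.85 rev/s).
Differentiating the loop-closure r₂e^{iθ₂}+r₃e^{iθ₃}=r₁+r₄e^{iθ₄} gives r₂ω₂e^{iθ₂}+r₃ω₃e^{iθ₃}=r₄ω₄e^{iθ₄}.
Eliminating the other unknown: ω₃ = r₂ω₂ sin(θ₄−θ₂) / [r₃ sin(θ₃−θ₄)].
Numerator sine = +0.75011; denominator sine = -0.97398.
Result = 0.0499·5.341·(+0.75011) / (0.1588·(-0.97398)) = -1.2925 rad/s; magnitude 1.2925 rad/s.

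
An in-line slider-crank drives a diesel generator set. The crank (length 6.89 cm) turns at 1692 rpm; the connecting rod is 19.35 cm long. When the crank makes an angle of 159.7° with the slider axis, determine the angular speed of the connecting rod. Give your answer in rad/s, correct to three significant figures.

59.6

ω = 177.2 rad/s (converted from 1692 rpm).
The rod makes angle φ with the slider axis where L sinφ = r sinθ; differentiating, L cosφ·φ̇ = r ω cosθ.
L cosφ = √(L² − r² sin²θ) = 0.19202 m.
|ω_rod| = r ω |cosθ| / √(L² − r² sin²θ) = 0.0689·177.2·0.93789/0.19202 = 59.629 rad/s.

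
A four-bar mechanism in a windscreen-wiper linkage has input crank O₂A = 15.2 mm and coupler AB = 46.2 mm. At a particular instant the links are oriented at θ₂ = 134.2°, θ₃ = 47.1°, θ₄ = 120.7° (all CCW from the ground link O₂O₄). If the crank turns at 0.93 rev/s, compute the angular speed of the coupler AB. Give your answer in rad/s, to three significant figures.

ω₂ = 5.843 rad/s (from 0.93 rev/s).
Differentiating the loop-closure r₂e^{iθ₂}+r₃e^{iθ₃}=r₁+r₄e^{iθ₄} gives r₂ω₂e^{iθ₂}+r₃ω₃e^{iθ₃}=r₄ω₄e^{iθ₄}.
Eliminating the other unknown: ω₃ = r₂ω₂ sin(θ₄−θ₂) / [r₃ sin(θ₃−θ₄)].
Numerator sine = -0.23345; denominator sine = -0.95931.
Result = 0.0152·5.843·(-0.23345) / (0.0462·(-0.95931)) = +0.46783 rad/s; magnitude 0.46783 rad/s.

0.468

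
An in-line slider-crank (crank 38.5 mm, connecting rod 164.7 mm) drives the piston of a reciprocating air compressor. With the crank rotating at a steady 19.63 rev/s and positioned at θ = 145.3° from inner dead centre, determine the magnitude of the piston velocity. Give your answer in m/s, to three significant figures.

ω = 2π·19.6 = 123.3 rad/s
For an in-line slider-crank, x = r cosθ + √(L² − r² sin²θ), so v = −rω sinθ·[1 + r cosθ/√(L² − r² sin²θ)].
With r = 0.0385 m, L = 0.1647 m, θ = 145.3°: √(L² − r² sin²θ) = 0.16324 m.
v = −0.0385·123.3·0.56928·[1 + 0.0385·-0.82214/0.16324] = -2.1791 m/s.
|v| = 2.1791 m/s.

2.18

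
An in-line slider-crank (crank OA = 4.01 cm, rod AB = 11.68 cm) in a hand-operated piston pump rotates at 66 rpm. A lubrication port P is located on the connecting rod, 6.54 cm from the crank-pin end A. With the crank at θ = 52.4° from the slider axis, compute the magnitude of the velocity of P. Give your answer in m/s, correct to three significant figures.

ω = 6.912 rad/s.  Crank-pin speed |V_A| = rω = 0.27715 m/s, perpendicular to OA.
Rod angle: sinφ = −(r/L) sinθ ⇒ φ = -15.784°; ω_rod = −rω cosθ/√(L²−r²sin²θ) = -1.5045 rad/s.
V_P = V_A + ω_rod × AP, with AP = 0.0654 m along the rod.
Components: V_Px = −rω sinθ − a·ω_rod·sinφ = -0.24635 m/s;  V_Py = rω cosθ + a·ω_rod·cosφ = +0.074417 m/s.
|V_P| = √(V_Px² + V_Py²) = 0.25734 m/s.

0.257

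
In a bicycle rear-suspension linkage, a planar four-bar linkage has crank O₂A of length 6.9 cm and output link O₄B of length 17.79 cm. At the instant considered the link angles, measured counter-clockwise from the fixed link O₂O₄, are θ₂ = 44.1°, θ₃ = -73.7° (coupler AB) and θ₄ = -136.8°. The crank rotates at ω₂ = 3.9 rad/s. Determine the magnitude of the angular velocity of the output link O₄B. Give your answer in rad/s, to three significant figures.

ω₂ = 3.9 rad/s
Differentiating the loop-closure r₂e^{iθ₂}+r₃e^{iθ₃}=r₁+r₄e^{iθ₄} gives r₂ω₂e^{iθ₂}+r₃ω₃e^{iθ₃}=r₄ω₄e^{iθ₄}.
Eliminating the other unknown: ω₄ = r₂ω₂ sin(θ₂−θ₃) / [r₄ sin(θ₄−θ₃)].
Numerator sine = +0.88458; denominator sine = -0.89180.
Result = 0.069·3.9·(+0.88458) / (0.1779·(-0.89180)) = -1.5004 rad/s; magnitude 1.5004 rad/s.

1.50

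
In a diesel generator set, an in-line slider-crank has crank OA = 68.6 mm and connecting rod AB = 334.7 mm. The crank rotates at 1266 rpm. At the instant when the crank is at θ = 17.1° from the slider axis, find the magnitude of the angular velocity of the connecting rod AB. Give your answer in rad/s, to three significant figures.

ω = 132.6 rad/s (converted from 1266 rpm).
The rod makes angle φ with the slider axis where L sinφ = r sinθ; differentiating, L cosφ·φ̇ = r ω cosθ.
L cosφ = √(L² − r² sin²θ) = 0.33409 m.
|ω_rod| = r ω |cosθ| / √(L² − r² sin²θ) = 0.0686·132.6·0.95579/0.33409 = 26.019 rad/s.

26.0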